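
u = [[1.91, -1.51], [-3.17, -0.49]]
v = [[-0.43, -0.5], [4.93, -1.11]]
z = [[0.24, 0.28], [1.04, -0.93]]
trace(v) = -1.54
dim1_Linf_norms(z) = [0.28, 1.04]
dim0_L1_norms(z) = [1.28, 1.21]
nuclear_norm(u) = 5.26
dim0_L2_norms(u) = [3.7, 1.59]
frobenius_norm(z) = 1.44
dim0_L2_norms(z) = [1.07, 0.97]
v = z @ u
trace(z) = -0.69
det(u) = -5.72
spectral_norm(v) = 5.06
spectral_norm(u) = 3.72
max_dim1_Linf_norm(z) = 1.04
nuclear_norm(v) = 5.64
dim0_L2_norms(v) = [4.95, 1.22]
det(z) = -0.51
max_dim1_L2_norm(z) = 1.4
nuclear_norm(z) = 1.76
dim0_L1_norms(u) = [5.08, 2.0]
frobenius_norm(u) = 4.03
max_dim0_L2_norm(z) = 1.07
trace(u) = 1.42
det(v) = 2.94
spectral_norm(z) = 1.40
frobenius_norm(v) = 5.10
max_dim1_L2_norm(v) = 5.05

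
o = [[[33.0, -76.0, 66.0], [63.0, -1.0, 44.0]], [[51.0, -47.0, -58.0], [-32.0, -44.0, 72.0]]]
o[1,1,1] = -44.0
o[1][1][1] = -44.0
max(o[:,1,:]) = 72.0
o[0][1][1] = -1.0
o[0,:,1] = [-76.0, -1.0]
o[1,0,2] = -58.0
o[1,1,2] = 72.0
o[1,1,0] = -32.0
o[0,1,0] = 63.0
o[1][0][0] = 51.0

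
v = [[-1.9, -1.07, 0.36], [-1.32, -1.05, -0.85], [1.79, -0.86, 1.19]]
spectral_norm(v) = 3.14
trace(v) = -1.76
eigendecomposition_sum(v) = [[0.19, -0.15, 0.29], [-0.35, 0.29, -0.54], [0.93, -0.75, 1.41]] + [[-1.91, -1.29, -0.11], [-1.21, -0.82, -0.07], [0.61, 0.41, 0.03]] + [[-0.18, 0.38, 0.18],[0.25, -0.51, -0.25],[0.25, -0.52, -0.25]]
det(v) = 4.80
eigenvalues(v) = [1.88, -2.7, -0.95]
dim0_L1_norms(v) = [5.01, 2.98, 2.4]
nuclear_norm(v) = 5.79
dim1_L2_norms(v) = [2.21, 1.89, 2.32]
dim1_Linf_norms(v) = [1.9, 1.32, 1.79]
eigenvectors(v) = [[-0.19, 0.81, -0.46], [0.35, 0.52, 0.62], [-0.92, -0.26, 0.63]]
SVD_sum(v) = [[-1.76,-0.44,-0.57],[-1.59,-0.4,-0.51],[1.68,0.42,0.54]] + [[0.04, -0.86, 0.56], [0.01, -0.32, 0.20], [0.05, -1.2, 0.77]] + [[-0.18, 0.23, 0.37],[0.26, -0.34, -0.54],[0.06, -0.08, -0.12]]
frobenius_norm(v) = 3.72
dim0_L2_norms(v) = [2.93, 1.73, 1.51]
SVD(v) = [[-0.61,0.57,-0.56], [-0.55,0.21,0.81], [0.58,0.79,0.19]] @ diag([3.1387465611451066, 1.799825683856841, 0.8488801638800466]) @ [[0.93, 0.23, 0.30], [0.04, -0.84, 0.54], [0.38, -0.49, -0.79]]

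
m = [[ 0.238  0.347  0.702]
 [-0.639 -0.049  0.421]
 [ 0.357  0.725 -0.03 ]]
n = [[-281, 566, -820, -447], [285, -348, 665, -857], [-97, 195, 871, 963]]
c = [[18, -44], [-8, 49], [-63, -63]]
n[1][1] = -348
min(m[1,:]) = -0.639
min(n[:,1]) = -348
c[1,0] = -8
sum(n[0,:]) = -982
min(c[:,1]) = -63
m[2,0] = 0.357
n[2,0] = -97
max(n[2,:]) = 963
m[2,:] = [0.357, 0.725, -0.03]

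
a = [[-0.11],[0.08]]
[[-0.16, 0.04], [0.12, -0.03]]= a@[[1.50, -0.40]]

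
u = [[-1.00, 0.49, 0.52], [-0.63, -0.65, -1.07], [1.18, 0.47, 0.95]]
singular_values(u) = [2.08, 1.29, 0.01]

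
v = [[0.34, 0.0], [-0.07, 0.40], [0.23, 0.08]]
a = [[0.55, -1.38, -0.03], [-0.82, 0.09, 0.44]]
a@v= [[0.28,-0.55], [-0.18,0.07]]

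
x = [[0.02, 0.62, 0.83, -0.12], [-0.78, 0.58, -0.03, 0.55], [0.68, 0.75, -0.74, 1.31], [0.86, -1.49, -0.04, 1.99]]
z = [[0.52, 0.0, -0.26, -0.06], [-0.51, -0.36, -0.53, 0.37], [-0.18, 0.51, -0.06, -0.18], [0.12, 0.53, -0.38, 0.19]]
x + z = [[0.54, 0.62, 0.57, -0.18], [-1.29, 0.22, -0.56, 0.92], [0.50, 1.26, -0.8, 1.13], [0.98, -0.96, -0.42, 2.18]]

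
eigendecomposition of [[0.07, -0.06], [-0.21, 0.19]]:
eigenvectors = [[-0.67, 0.31], [-0.75, -0.95]]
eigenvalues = [0.0, 0.26]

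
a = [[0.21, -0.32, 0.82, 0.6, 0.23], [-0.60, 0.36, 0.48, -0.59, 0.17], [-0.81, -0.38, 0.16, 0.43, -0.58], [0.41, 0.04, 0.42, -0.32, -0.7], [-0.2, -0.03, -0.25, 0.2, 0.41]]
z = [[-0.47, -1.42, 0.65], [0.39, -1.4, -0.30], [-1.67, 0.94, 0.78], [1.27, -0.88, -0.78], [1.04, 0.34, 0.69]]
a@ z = [[-0.59,0.47,0.56], [-0.95,1.38,0.45], [-0.09,1.26,-1.02], [-2.01,-0.2,0.35], [1.18,0.05,-0.19]]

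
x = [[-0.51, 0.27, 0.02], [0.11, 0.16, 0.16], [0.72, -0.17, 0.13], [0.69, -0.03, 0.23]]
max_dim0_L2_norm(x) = 1.13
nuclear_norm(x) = 1.52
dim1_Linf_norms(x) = [0.51, 0.16, 0.72, 0.69]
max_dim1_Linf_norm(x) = 0.72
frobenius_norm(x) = 1.22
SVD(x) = [[-0.46, -0.6, -0.04], [0.09, -0.67, -0.45], [0.64, 0.07, -0.60], [0.61, -0.43, 0.66]] @ diag([1.1725326683312243, 0.34052881077548225, 0.002696428729851357]) @ [[0.96, -0.2, 0.19],[-0.04, -0.79, -0.61],[-0.28, -0.58, 0.76]]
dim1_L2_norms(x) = [0.58, 0.25, 0.75, 0.73]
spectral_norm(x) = 1.17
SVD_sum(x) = [[-0.52,0.11,-0.11], [0.10,-0.02,0.02], [0.72,-0.15,0.15], [0.68,-0.14,0.14]] + [[0.01, 0.16, 0.13], [0.01, 0.18, 0.14], [-0.00, -0.02, -0.01], [0.01, 0.12, 0.09]] + [[0.0, 0.0, -0.00], [0.00, 0.0, -0.0], [0.0, 0.0, -0.0], [-0.0, -0.0, 0.00]]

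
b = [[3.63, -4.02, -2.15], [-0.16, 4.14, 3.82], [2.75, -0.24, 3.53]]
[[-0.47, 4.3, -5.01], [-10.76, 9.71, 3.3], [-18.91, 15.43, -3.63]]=b @ [[-1.2, 3.03, -0.16], [1.35, 0.57, 1.53], [-4.33, 2.05, -0.8]]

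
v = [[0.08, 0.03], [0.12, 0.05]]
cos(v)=[[1.0, -0.00], [-0.01, 1.00]]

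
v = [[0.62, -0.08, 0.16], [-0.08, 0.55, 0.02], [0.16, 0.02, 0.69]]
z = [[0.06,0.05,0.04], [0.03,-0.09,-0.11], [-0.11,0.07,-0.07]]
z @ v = [[0.04, 0.02, 0.04],[0.01, -0.05, -0.07],[-0.08, 0.05, -0.06]]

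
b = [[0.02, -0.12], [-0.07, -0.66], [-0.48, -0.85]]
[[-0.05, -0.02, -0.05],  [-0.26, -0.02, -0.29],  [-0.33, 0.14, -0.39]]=b @ [[-0.02, -0.42, 0.06], [0.4, 0.07, 0.43]]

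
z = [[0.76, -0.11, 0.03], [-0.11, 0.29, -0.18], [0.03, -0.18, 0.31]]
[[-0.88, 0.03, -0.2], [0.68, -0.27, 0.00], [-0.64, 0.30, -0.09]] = z@[[-0.93, -0.07, -0.30], [1.22, -0.57, -0.4], [-1.25, 0.64, -0.48]]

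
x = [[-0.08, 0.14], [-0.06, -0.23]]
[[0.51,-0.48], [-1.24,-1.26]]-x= [[0.59, -0.62], [-1.18, -1.03]]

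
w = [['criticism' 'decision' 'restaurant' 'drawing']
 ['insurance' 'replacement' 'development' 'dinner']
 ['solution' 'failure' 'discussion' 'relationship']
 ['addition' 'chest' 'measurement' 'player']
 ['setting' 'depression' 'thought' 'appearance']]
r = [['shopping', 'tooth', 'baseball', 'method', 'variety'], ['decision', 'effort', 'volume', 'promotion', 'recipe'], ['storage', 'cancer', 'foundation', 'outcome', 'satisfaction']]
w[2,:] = ['solution', 'failure', 'discussion', 'relationship']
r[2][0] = 'storage'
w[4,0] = 'setting'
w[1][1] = 'replacement'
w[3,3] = 'player'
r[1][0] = 'decision'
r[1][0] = 'decision'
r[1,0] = 'decision'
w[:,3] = ['drawing', 'dinner', 'relationship', 'player', 'appearance']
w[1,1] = 'replacement'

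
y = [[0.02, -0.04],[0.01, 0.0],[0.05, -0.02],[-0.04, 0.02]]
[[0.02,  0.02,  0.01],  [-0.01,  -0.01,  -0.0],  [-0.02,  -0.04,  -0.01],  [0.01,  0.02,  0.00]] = y@[[-0.64, -1.11, -0.24], [-0.71, -0.97, -0.31]]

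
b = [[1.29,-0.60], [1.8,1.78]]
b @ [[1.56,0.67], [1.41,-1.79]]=[[1.17, 1.94], [5.32, -1.98]]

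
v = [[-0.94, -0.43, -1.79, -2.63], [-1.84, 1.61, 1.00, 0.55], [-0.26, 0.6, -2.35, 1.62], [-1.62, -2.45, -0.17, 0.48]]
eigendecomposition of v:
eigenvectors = [[0.23+0.40j, (0.23-0.4j), -0.08-0.61j, -0.08+0.61j], [-0.66+0.00j, -0.66-0.00j, 0.13-0.18j, 0.13+0.18j], [(-0.1-0.17j), -0.10+0.17j, -0.63+0.00j, (-0.63-0j)], [0.18-0.53j, 0.18+0.53j, (0.14-0.39j), (0.14+0.39j)]]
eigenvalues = [(2.25+1.81j), (2.25-1.81j), (-2.85+0.93j), (-2.85-0.93j)]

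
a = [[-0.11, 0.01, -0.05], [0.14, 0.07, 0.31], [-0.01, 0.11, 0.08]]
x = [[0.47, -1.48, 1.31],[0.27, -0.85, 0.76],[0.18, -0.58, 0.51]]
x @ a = [[-0.27, 0.05, -0.38],[-0.16, 0.03, -0.22],[-0.11, 0.02, -0.15]]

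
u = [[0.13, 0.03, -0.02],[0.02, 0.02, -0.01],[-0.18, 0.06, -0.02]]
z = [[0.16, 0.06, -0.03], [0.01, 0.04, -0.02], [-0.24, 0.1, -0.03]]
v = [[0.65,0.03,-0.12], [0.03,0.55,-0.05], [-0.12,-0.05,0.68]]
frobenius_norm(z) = 0.32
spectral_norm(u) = 0.23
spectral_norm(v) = 0.80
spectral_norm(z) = 0.29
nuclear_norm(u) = 0.29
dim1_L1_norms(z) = [0.25, 0.07, 0.37]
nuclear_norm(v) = 1.88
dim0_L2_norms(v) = [0.66, 0.55, 0.69]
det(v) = 0.23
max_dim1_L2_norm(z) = 0.26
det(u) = -0.00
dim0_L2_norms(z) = [0.29, 0.12, 0.05]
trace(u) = 0.13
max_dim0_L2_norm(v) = 0.69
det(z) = 0.00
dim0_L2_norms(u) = [0.22, 0.07, 0.03]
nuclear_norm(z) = 0.42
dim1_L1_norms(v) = [0.8, 0.63, 0.85]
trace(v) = 1.88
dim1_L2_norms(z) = [0.17, 0.05, 0.26]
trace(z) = 0.17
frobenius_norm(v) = 1.11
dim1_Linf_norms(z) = [0.16, 0.04, 0.24]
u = v @ z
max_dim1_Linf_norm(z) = 0.24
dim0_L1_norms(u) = [0.33, 0.11, 0.05]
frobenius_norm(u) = 0.24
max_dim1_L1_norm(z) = 0.37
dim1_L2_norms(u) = [0.13, 0.03, 0.19]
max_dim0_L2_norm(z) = 0.29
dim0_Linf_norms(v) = [0.65, 0.55, 0.68]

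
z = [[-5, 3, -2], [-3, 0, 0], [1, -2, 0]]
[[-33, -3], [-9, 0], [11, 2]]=z @ [[3, 0], [-4, -1], [3, 0]]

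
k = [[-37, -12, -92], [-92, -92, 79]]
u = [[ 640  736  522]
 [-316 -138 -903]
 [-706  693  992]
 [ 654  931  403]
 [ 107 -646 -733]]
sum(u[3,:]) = 1988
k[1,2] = 79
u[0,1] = 736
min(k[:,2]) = -92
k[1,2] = 79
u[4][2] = -733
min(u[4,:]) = -733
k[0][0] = -37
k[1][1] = -92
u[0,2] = 522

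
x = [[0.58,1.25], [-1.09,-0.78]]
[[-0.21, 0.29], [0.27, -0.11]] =x @[[-0.19, -0.09], [-0.08, 0.27]]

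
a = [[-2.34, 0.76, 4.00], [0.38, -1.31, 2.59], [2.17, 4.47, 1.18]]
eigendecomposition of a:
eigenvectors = [[-0.49,-0.87,-0.79], [-0.37,0.49,-0.31], [-0.79,-0.08,0.53]]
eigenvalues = [4.65, -2.41, -4.72]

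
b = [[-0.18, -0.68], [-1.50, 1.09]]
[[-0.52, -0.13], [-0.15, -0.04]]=b@[[0.55, 0.14], [0.62, 0.16]]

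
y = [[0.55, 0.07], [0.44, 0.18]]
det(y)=0.068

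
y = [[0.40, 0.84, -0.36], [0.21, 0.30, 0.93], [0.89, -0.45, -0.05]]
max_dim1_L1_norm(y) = 1.6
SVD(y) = [[0.22, -0.78, -0.59],[-0.70, -0.55, 0.46],[-0.68, 0.31, -0.66]] @ diag([1.0019490041677441, 0.99881808611508, 0.994867138816372]) @ [[-0.67, 0.28, -0.69], [-0.15, -0.96, -0.24], [-0.73, -0.06, 0.68]]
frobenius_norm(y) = 1.73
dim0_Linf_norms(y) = [0.89, 0.84, 0.93]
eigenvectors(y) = [[-0.70+0.00j, -0.17+0.47j, (-0.17-0.47j)], [-0.64+0.00j, -0.15-0.52j, (-0.15+0.52j)], [-0.32+0.00j, 0.67+0.00j, (0.67-0j)]]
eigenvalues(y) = [(1+0j), (-0.17+0.98j), (-0.17-0.98j)]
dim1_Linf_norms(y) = [0.84, 0.93, 0.89]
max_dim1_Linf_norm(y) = 0.93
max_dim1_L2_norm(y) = 1.0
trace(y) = 0.65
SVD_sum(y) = [[-0.14, 0.06, -0.15], [0.47, -0.20, 0.48], [0.45, -0.19, 0.47]] + [[0.12, 0.75, 0.19], [0.08, 0.52, 0.13], [-0.05, -0.3, -0.08]] + [[0.43, 0.03, -0.40], [-0.34, -0.03, 0.31], [0.48, 0.04, -0.45]]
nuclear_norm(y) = 3.00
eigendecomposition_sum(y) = [[(0.49-0j),0.44+0.00j,(0.23-0j)],[0.45-0.00j,0.40+0.00j,0.21-0.00j],[0.23-0.00j,(0.2+0j),0.10-0.00j]] + [[-0.05+0.25j,(0.2-0.19j),-0.29-0.17j], [(-0.12-0.25j),(-0.05+0.29j),(0.36-0.04j)], [0.33-0.06j,(-0.33-0.16j),-0.08+0.44j]] + [[-0.05-0.25j,0.20+0.19j,-0.29+0.17j],[-0.12+0.25j,(-0.05-0.29j),0.36+0.04j],[0.33+0.06j,(-0.33+0.16j),-0.08-0.44j]]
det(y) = 1.00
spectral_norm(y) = 1.00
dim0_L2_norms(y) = [1.0, 1.0, 1.0]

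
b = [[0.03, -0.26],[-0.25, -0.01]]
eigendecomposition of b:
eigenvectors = [[0.74, 0.69],[-0.67, 0.73]]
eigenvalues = [0.27, -0.25]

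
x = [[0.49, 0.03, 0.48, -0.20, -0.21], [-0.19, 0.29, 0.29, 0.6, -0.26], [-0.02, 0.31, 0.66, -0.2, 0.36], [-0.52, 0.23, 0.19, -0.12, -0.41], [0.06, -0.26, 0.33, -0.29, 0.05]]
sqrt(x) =[[0.72,-0.08,0.35,-0.07,-0.25],[0.05,0.71,-0.08,0.65,0.32],[-0.09,0.17,0.91,-0.28,0.03],[-0.44,-0.16,0.49,0.21,-0.89],[0.07,-0.29,0.25,-0.05,0.33]]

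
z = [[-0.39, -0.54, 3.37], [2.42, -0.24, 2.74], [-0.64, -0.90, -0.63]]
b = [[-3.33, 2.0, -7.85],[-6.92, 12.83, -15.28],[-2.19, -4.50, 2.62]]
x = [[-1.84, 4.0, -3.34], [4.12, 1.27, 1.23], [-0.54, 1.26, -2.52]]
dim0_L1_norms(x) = [6.5, 6.53, 7.09]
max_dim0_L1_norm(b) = 25.75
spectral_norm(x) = 6.36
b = z @ x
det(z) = -8.75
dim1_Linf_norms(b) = [7.85, 15.28, 4.5]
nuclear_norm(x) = 11.58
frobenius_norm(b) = 23.55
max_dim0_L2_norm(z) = 4.39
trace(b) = 12.12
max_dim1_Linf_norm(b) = 15.28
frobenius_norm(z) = 5.18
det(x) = 27.98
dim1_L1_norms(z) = [4.3, 5.4, 2.17]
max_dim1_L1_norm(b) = 35.03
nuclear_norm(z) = 7.65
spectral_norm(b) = 22.94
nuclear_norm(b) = 30.00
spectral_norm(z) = 4.65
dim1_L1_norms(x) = [9.18, 6.62, 4.32]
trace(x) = -3.09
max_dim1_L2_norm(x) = 5.53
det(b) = -244.79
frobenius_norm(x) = 7.67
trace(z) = -1.26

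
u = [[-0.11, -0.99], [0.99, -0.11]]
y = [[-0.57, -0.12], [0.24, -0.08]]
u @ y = [[-0.17, 0.09], [-0.59, -0.11]]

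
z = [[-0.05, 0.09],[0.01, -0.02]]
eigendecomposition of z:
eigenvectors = [[-0.98,-0.88], [0.2,-0.47]]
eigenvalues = [-0.07, -0.0]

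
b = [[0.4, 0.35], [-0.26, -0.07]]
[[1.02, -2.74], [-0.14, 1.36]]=b@[[-0.33,-4.52],  [3.28,-2.65]]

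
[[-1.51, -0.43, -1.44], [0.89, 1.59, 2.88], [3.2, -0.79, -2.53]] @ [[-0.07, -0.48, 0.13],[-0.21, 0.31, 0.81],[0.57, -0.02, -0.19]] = [[-0.62, 0.62, -0.27], [1.25, 0.01, 0.86], [-1.50, -1.73, 0.26]]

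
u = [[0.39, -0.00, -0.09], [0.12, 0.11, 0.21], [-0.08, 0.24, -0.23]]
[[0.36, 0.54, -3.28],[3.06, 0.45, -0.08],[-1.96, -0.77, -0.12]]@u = [[0.47, -0.73, 0.84], [1.25, 0.03, -0.16], [-0.85, -0.11, 0.04]]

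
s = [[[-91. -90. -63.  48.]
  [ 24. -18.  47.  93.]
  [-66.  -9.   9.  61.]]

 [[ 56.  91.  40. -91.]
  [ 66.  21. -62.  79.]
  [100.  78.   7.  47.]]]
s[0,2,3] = 61.0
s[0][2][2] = 9.0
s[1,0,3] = -91.0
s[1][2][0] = 100.0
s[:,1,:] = [[24.0, -18.0, 47.0, 93.0], [66.0, 21.0, -62.0, 79.0]]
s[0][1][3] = 93.0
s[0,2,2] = 9.0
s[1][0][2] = 40.0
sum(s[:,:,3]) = 237.0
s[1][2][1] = 78.0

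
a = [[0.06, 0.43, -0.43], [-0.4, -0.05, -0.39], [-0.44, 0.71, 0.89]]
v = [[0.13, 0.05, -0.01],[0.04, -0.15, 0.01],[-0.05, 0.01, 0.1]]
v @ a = [[-0.01,  0.05,  -0.08], [0.06,  0.03,  0.05], [-0.05,  0.05,  0.11]]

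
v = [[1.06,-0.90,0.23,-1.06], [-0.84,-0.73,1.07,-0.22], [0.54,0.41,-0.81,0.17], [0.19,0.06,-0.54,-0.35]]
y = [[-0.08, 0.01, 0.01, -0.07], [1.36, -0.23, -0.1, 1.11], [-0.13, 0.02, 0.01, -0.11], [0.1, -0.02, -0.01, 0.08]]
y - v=[[-1.14,0.91,-0.22,0.99], [2.2,0.5,-1.17,1.33], [-0.67,-0.39,0.82,-0.28], [-0.09,-0.08,0.53,0.43]]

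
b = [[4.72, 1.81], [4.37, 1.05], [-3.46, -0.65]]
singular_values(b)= [7.6, 0.58]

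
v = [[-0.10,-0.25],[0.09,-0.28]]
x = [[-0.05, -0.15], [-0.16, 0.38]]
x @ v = [[-0.01, 0.05], [0.05, -0.07]]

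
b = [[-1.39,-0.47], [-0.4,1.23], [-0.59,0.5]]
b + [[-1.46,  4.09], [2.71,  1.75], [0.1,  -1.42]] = [[-2.85, 3.62], [2.31, 2.98], [-0.49, -0.92]]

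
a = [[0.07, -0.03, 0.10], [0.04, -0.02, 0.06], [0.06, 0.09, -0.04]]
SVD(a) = [[-0.81, 0.28, -0.51], [-0.49, 0.15, 0.86], [0.32, 0.95, 0.02]] @ diag([0.1497554000891772, 0.11078495210027595, 0.00012054986536205007]) @ [[-0.38, 0.42, -0.82], [0.75, 0.67, -0.01], [0.55, -0.62, -0.57]]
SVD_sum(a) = [[0.05, -0.05, 0.10], [0.03, -0.03, 0.06], [-0.02, 0.02, -0.04]] + [[0.02, 0.02, -0.00], [0.01, 0.01, -0.0], [0.08, 0.07, -0.0]] + [[-0.00,0.00,0.0], [0.00,-0.00,-0.0], [0.0,-0.0,-0.0]]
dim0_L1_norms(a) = [0.17, 0.14, 0.2]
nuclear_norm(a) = 0.26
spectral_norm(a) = 0.15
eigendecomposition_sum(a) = [[0.08, 0.02, 0.05], [0.04, 0.01, 0.03], [0.05, 0.01, 0.04]] + [[-0.00, 0.0, 0.00],[0.00, -0.0, -0.00],[0.0, -0.0, -0.0]] + [[-0.01, -0.05, 0.05], [-0.00, -0.03, 0.03], [0.01, 0.08, -0.08]]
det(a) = 0.00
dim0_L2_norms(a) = [0.1, 0.1, 0.12]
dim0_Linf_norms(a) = [0.07, 0.09, 0.1]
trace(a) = 0.01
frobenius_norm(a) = 0.19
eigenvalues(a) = [0.12, -0.0, -0.11]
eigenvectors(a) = [[-0.74,-0.55,-0.50], [-0.43,0.62,-0.31], [-0.51,0.57,0.81]]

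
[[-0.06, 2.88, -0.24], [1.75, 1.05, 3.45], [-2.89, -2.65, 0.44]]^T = [[-0.06, 1.75, -2.89], [2.88, 1.05, -2.65], [-0.24, 3.45, 0.44]]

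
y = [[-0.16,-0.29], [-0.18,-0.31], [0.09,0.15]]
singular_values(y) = [0.52, 0.01]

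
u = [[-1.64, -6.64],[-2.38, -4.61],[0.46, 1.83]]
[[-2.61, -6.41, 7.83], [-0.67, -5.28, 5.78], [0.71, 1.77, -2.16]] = u @ [[-0.92, 0.67, -0.28], [0.62, 0.8, -1.11]]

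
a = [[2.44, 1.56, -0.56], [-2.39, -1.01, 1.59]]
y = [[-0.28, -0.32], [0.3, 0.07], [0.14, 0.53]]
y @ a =[[0.08, -0.11, -0.35], [0.56, 0.40, -0.06], [-0.93, -0.32, 0.76]]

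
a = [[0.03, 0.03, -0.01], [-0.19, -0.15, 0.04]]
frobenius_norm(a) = 0.25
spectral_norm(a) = 0.25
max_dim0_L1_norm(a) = 0.22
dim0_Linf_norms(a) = [0.19, 0.15, 0.04]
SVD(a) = [[-0.17, 0.98],[0.98, 0.17]] @ diag([0.2491334075619064, 0.005704843257530686]) @ [[-0.77, -0.61, 0.17], [-0.6, 0.62, -0.51]]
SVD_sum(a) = [[0.03,0.03,-0.01], [-0.19,-0.15,0.04]] + [[-0.0, 0.00, -0.0], [-0.0, 0.00, -0.00]]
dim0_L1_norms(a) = [0.22, 0.18, 0.05]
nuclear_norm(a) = 0.25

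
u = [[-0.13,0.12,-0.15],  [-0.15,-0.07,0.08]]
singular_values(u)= [0.23, 0.18]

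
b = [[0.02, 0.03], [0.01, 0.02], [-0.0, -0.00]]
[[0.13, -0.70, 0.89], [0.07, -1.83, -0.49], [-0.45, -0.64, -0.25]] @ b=[[-0.00, -0.01],[-0.02, -0.03],[-0.02, -0.03]]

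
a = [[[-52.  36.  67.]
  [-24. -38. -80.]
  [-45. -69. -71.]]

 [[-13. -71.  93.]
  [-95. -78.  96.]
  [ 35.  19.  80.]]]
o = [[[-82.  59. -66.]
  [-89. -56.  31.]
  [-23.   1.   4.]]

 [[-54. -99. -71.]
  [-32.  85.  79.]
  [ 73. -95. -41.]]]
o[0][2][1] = 1.0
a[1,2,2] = 80.0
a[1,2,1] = 19.0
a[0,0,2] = 67.0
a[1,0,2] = 93.0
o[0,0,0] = -82.0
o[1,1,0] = -32.0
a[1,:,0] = [-13.0, -95.0, 35.0]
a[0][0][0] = -52.0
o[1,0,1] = -99.0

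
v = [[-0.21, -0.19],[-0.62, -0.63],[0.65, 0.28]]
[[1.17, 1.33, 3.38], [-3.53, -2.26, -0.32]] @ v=[[1.13,  -0.11], [1.93,  2.00]]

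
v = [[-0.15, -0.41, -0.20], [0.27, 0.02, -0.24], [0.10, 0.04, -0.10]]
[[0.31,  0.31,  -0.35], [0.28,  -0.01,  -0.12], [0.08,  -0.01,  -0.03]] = v @ [[0.63, -0.38, -0.10], [-0.75, -0.40, 0.67], [-0.50, -0.43, 0.43]]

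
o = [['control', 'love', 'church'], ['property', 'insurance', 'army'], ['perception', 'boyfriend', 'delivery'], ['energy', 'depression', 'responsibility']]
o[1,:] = ['property', 'insurance', 'army']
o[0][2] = 'church'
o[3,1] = 'depression'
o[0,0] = 'control'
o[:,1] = ['love', 'insurance', 'boyfriend', 'depression']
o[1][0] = 'property'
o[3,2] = 'responsibility'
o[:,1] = ['love', 'insurance', 'boyfriend', 'depression']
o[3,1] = 'depression'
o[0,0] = 'control'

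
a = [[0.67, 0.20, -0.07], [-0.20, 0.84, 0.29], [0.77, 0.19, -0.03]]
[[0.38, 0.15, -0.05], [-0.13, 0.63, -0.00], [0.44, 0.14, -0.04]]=a @[[0.58, -0.02, -0.0], [-0.02, 0.79, -0.13], [-0.0, -0.13, 0.37]]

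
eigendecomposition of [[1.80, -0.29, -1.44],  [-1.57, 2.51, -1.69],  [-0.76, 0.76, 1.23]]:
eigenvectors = [[0.71+0.00j, (-0.57+0.03j), (-0.57-0.03j)],[-0.49+0.00j, (-0.78+0j), (-0.78-0j)],[-0.51+0.00j, (-0.05+0.25j), (-0.05-0.25j)]]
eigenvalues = [(3.03+0j), (1.25+0.61j), (1.25-0.61j)]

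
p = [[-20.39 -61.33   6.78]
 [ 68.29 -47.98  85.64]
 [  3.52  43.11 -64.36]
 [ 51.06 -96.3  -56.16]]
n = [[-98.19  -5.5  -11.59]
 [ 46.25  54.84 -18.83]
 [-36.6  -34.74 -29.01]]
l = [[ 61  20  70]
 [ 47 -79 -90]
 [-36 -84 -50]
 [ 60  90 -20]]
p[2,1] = 43.11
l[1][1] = -79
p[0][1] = -61.33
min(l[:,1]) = -84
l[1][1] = -79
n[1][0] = 46.25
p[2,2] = -64.36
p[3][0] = 51.06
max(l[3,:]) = 90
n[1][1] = 54.84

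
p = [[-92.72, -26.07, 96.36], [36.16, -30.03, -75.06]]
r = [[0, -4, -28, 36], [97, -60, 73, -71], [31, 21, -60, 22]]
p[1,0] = 36.16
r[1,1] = -60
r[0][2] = -28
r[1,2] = 73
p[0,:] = [-92.72, -26.07, 96.36]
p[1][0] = 36.16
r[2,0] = 31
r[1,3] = -71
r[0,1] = -4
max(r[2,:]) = 31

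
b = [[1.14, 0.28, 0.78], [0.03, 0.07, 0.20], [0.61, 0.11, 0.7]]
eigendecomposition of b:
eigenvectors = [[(0.84+0j),  -0.42-0.19j,  -0.42+0.19j], [(0.08+0j),  0.81+0.00j,  0.81-0.00j], [(0.54+0j),  0.27+0.23j,  (0.27-0.23j)]]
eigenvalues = [(1.67+0j), (0.12+0.05j), (0.12-0.05j)]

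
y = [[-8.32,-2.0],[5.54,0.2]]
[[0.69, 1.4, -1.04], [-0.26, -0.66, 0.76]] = y@[[-0.04, -0.11, 0.14], [-0.18, -0.24, -0.06]]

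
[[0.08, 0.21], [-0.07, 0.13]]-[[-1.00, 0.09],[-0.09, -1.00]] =[[1.08, 0.12],[0.02, 1.13]]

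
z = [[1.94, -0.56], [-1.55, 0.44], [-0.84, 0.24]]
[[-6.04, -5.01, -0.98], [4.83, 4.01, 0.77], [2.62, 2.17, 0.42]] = z @ [[-3.28, -3.12, 0.15], [-0.57, -1.87, 2.27]]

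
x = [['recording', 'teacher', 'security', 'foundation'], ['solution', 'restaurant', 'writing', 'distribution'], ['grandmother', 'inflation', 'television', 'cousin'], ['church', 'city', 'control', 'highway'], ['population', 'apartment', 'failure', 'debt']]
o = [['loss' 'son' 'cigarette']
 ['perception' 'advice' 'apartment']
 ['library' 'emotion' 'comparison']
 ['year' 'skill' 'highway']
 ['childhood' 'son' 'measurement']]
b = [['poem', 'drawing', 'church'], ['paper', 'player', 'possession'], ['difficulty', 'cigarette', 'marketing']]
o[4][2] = 'measurement'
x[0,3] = 'foundation'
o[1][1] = 'advice'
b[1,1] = 'player'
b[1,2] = 'possession'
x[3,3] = 'highway'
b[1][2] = 'possession'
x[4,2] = 'failure'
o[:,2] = ['cigarette', 'apartment', 'comparison', 'highway', 'measurement']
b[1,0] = 'paper'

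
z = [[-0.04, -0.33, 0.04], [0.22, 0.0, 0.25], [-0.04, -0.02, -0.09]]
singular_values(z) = [0.35, 0.34, 0.03]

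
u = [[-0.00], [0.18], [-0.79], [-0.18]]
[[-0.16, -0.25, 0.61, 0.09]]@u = [[-0.54]]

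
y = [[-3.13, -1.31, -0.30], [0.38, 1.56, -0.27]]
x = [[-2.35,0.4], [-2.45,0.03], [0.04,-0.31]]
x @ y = [[7.51, 3.70, 0.60], [7.68, 3.26, 0.73], [-0.24, -0.54, 0.07]]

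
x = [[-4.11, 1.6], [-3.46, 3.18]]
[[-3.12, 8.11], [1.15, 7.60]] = x @ [[1.56, -1.81], [2.06, 0.42]]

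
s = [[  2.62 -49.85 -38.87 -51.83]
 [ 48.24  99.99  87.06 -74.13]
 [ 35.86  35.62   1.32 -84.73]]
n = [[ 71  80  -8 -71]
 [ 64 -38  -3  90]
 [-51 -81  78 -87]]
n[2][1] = -81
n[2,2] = 78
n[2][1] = -81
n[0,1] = 80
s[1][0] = 48.24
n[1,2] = -3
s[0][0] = 2.62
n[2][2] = 78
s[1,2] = 87.06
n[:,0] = [71, 64, -51]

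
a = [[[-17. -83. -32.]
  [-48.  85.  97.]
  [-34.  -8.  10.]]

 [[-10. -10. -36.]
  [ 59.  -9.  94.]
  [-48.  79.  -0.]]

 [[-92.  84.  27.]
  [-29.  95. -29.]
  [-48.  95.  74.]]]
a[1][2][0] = -48.0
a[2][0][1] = 84.0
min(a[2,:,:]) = -92.0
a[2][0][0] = -92.0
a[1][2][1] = 79.0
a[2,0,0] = -92.0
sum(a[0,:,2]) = 75.0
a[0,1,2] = 97.0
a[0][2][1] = -8.0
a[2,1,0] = -29.0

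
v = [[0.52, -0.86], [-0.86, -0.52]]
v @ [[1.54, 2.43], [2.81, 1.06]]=[[-1.62, 0.35], [-2.79, -2.64]]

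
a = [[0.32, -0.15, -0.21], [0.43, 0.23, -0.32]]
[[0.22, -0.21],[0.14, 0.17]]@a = [[-0.02, -0.08, 0.02], [0.12, 0.02, -0.08]]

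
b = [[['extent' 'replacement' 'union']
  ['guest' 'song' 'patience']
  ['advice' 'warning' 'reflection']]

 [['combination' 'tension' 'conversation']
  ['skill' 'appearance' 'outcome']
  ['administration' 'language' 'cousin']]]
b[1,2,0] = 'administration'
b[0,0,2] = 'union'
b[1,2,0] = 'administration'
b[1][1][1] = 'appearance'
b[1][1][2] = 'outcome'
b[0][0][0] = 'extent'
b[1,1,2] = 'outcome'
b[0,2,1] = 'warning'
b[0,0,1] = 'replacement'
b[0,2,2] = 'reflection'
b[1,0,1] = 'tension'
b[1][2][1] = 'language'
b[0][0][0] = 'extent'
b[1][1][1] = 'appearance'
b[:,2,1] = ['warning', 'language']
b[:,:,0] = [['extent', 'guest', 'advice'], ['combination', 'skill', 'administration']]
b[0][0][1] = 'replacement'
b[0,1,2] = 'patience'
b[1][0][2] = 'conversation'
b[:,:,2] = [['union', 'patience', 'reflection'], ['conversation', 'outcome', 'cousin']]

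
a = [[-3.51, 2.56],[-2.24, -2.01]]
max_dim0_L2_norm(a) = 4.16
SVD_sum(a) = [[-3.83,1.91], [-0.99,0.49]] + [[0.32,0.65],  [-1.25,-2.50]]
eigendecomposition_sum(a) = [[-1.75+0.68j, (1.28+1.55j)],  [-1.12-1.36j, (-1.01+1.59j)]] + [[-1.75-0.68j,(1.28-1.55j)], [(-1.12+1.36j),(-1.01-1.59j)]]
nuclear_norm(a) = 7.32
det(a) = 12.79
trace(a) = -5.52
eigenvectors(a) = [[(0.73+0j), (0.73-0j)], [0.21+0.65j, (0.21-0.65j)]]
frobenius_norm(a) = 5.29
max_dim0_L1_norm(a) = 5.75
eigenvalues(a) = [(-2.76+2.27j), (-2.76-2.27j)]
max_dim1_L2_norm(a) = 4.34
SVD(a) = [[-0.97, -0.25],[-0.25, 0.97]] @ diag([4.424416939792274, 2.8906633741892476]) @ [[0.89,-0.45], [-0.45,-0.89]]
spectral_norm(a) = 4.42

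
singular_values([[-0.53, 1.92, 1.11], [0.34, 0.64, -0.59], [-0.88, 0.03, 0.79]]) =[2.38, 1.32, 0.27]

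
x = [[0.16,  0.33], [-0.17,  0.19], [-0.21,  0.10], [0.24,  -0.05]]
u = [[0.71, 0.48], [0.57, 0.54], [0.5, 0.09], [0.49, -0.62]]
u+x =[[0.87, 0.81],[0.4, 0.73],[0.29, 0.19],[0.73, -0.67]]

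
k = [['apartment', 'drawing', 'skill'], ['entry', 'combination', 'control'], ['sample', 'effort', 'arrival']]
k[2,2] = 'arrival'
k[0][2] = 'skill'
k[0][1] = 'drawing'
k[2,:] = ['sample', 'effort', 'arrival']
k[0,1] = 'drawing'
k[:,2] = ['skill', 'control', 'arrival']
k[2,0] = 'sample'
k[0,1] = 'drawing'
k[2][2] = 'arrival'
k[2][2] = 'arrival'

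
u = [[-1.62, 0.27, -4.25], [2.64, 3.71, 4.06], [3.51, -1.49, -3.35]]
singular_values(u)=[7.51, 4.53, 2.6]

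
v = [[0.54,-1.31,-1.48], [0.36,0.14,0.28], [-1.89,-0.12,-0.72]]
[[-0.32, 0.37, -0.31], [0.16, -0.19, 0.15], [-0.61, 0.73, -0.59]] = v @ [[0.22, -0.26, 0.21], [0.03, -0.03, 0.03], [0.27, -0.32, 0.26]]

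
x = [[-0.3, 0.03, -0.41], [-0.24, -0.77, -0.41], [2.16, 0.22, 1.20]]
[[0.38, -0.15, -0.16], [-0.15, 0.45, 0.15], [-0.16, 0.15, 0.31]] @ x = [[-0.42,0.09,-0.29], [0.26,-0.32,0.06], [0.68,-0.05,0.38]]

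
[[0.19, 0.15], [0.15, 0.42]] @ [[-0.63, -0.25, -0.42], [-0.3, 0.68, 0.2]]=[[-0.16, 0.05, -0.05], [-0.22, 0.25, 0.02]]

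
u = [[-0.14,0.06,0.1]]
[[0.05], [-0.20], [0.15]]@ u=[[-0.01,0.00,0.01], [0.03,-0.01,-0.02], [-0.02,0.01,0.02]]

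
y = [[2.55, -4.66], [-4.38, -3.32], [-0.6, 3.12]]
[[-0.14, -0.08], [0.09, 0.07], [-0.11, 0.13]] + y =[[2.41, -4.74], [-4.29, -3.25], [-0.71, 3.25]]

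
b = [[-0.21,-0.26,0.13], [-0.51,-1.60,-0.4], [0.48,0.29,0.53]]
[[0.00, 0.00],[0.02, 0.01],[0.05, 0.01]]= b @ [[0.08,0.01], [-0.05,-0.01], [0.05,0.01]]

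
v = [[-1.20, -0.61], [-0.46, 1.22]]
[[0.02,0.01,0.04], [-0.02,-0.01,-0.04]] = v @ [[-0.01,-0.00,-0.01],[-0.02,-0.01,-0.04]]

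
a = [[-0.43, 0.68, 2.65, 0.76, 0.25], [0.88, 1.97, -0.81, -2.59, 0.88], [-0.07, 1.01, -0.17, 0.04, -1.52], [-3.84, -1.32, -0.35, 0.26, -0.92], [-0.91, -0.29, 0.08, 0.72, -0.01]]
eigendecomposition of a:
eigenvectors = [[0.21+0.00j, -0.00+0.52j, -0.00-0.52j, 0.27+0.00j, -0.31+0.00j], [(0.74+0j), (-0.22-0.44j), -0.22+0.44j, (0.42+0j), (0.44+0j)], [0.29+0.00j, -0.27+0.08j, (-0.27-0.08j), (-0.42+0j), (-0.43+0j)], [(-0.52+0j), (-0.61+0j), (-0.61-0j), 0.75+0.00j, 0.44+0.00j], [-0.22+0.00j, (-0.1+0.17j), -0.10-0.17j, -0.09+0.00j, 0.58+0.00j]]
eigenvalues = [(3.47+0j), (-0.53+2.62j), (-0.53-2.62j), (-1.52+0j), (0.74+0j)]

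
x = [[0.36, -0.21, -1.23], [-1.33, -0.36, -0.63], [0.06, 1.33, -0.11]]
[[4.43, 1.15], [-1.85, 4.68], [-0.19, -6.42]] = x@ [[2.8, -1.9], [-0.49, -4.8], [-2.7, -0.67]]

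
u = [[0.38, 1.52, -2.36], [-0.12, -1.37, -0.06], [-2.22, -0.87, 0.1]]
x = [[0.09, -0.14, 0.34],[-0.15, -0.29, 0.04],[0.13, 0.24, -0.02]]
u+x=[[0.47, 1.38, -2.02], [-0.27, -1.66, -0.02], [-2.09, -0.63, 0.08]]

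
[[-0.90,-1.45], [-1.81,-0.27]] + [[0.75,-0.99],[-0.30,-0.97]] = [[-0.15, -2.44],[-2.11, -1.24]]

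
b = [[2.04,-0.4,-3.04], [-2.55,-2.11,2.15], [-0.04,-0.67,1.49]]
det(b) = -9.898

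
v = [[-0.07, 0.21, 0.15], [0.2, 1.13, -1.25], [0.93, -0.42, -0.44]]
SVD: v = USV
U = [[0.00, -0.19, 0.98],  [0.99, -0.15, -0.03],  [0.15, 0.97, 0.19]]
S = [1.71, 1.11, 0.17]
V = [[0.20, 0.62, -0.76], [0.8, -0.55, -0.24], [0.57, 0.56, 0.60]]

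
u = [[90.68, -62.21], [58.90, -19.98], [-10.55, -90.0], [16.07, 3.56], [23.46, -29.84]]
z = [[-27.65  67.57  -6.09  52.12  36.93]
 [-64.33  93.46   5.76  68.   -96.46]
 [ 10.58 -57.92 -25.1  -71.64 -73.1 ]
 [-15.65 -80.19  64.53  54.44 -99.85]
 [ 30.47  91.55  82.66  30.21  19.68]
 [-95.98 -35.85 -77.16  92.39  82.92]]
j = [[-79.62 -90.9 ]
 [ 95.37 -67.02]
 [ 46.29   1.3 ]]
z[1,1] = 93.46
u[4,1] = -29.84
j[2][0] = 46.29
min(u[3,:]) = 3.56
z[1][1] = 93.46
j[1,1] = -67.02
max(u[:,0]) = 90.68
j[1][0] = 95.37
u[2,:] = [-10.55, -90.0]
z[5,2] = -77.16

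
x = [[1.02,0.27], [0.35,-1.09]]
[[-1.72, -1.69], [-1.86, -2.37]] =x@[[-1.97, -2.06], [1.07, 1.51]]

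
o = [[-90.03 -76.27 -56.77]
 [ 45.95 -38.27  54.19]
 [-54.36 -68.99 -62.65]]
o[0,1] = -76.27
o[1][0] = 45.95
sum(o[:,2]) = -65.23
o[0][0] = -90.03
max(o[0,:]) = -56.77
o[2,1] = -68.99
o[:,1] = [-76.27, -38.27, -68.99]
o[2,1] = -68.99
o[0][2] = -56.77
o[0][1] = -76.27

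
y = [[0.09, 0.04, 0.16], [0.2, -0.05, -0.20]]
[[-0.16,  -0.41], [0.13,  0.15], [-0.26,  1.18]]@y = [[-0.10, 0.01, 0.06], [0.04, -0.0, -0.01], [0.21, -0.07, -0.28]]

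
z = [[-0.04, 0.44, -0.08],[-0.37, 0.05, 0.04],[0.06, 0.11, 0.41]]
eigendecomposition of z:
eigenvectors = [[0.74+0.00j, (0.74-0j), (-0.04+0j)], [0.07+0.66j, (0.07-0.66j), 0.14+0.00j], [(0.02-0.15j), (0.02+0.15j), (0.99+0j)]]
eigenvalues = [(-0+0.41j), (-0-0.41j), (0.42+0j)]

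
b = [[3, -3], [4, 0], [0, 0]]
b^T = [[3, 4, 0], [-3, 0, 0]]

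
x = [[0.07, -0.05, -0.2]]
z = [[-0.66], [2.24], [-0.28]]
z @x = [[-0.05,0.03,0.13], [0.16,-0.11,-0.45], [-0.02,0.01,0.06]]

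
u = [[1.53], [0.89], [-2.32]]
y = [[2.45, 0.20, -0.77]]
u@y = [[3.75, 0.31, -1.18], [2.18, 0.18, -0.69], [-5.68, -0.46, 1.79]]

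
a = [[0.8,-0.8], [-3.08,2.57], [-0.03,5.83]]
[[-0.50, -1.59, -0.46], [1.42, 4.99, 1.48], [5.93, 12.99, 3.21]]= a @ [[0.39, 0.24, -0.02], [1.02, 2.23, 0.55]]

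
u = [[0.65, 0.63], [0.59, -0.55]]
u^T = [[0.65, 0.59], [0.63, -0.55]]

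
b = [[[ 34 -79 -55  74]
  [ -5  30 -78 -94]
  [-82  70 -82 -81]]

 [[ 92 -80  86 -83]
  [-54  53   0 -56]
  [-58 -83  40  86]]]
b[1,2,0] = -58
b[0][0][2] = -55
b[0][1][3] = -94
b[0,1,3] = -94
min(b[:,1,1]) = 30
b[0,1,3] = -94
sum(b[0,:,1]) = 21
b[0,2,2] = -82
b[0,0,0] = 34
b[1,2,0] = -58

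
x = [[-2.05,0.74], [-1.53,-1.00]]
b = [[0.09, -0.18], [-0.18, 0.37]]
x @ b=[[-0.32, 0.64], [0.04, -0.09]]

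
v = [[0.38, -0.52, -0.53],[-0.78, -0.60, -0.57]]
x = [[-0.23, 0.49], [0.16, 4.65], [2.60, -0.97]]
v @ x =[[-1.55, -1.72], [-1.4, -2.62]]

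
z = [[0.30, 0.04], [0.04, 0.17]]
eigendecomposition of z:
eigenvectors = [[0.96,-0.27], [0.27,0.96]]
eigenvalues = [0.31, 0.16]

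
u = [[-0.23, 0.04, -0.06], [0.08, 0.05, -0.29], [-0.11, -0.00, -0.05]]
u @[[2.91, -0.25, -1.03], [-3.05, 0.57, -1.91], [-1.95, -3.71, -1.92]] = [[-0.67, 0.30, 0.28], [0.65, 1.08, 0.38], [-0.22, 0.21, 0.21]]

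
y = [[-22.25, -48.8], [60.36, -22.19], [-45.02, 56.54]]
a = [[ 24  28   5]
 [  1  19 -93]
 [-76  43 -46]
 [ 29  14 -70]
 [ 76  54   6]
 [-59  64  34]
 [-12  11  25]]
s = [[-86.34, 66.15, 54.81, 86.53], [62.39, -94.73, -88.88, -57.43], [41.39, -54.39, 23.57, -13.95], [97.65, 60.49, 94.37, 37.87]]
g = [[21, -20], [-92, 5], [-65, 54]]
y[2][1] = 56.54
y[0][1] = -48.8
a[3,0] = 29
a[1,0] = 1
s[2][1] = -54.39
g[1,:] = [-92, 5]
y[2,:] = [-45.02, 56.54]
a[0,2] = 5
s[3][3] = 37.87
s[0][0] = -86.34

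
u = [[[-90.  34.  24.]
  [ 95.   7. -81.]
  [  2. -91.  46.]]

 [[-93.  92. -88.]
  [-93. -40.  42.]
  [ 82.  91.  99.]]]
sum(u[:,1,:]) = -70.0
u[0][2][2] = 46.0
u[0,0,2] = 24.0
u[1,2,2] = 99.0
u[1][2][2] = 99.0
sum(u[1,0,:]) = -89.0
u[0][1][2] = -81.0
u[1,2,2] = 99.0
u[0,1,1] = 7.0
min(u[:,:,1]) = -91.0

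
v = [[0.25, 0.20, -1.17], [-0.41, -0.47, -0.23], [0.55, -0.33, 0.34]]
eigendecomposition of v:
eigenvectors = [[0.79+0.00j, 0.79-0.00j, (0.13+0j)], [-0.10+0.26j, -0.10-0.26j, (0.96+0j)], [(-0.09-0.54j), (-0.09+0.54j), (0.26+0j)]]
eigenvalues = [(0.36+0.87j), (0.36-0.87j), (-0.59+0j)]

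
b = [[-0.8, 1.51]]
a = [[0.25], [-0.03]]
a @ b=[[-0.20, 0.38], [0.02, -0.05]]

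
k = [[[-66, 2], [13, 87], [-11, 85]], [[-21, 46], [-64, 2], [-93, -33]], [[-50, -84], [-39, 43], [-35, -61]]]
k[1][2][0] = -93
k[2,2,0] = -35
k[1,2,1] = -33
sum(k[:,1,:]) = 42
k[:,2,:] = [[-11, 85], [-93, -33], [-35, -61]]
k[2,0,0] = -50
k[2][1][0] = -39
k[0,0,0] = -66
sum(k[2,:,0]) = -124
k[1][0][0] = -21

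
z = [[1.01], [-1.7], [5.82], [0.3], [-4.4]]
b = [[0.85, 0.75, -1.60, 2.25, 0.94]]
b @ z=[[-13.19]]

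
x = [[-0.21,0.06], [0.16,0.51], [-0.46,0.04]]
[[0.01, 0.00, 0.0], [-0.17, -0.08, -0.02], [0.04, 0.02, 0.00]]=x @ [[-0.12, -0.05, -0.01], [-0.29, -0.15, -0.03]]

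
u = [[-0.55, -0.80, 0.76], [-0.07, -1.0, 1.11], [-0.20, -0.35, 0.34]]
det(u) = -0.001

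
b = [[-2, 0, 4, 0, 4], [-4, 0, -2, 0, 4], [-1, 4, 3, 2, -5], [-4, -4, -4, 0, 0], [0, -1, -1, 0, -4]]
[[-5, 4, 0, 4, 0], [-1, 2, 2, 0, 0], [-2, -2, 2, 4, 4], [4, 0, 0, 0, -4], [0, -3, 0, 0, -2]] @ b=[[-22, -16, -44, 0, -4], [-8, 8, -2, 4, -6], [-6, -12, -18, 4, -42], [-8, 4, 20, 0, 32], [12, 2, 8, 0, -4]]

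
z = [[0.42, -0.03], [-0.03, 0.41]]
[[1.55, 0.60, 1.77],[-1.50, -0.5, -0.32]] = z @ [[3.44, 1.35, 4.19], [-3.4, -1.11, -0.47]]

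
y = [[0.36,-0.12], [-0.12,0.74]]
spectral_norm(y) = 0.77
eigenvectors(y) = [[-0.96, 0.28], [-0.28, -0.96]]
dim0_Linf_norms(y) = [0.36, 0.74]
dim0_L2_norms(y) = [0.38, 0.75]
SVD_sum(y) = [[0.06, -0.21], [-0.21, 0.71]] + [[0.3,0.09], [0.09,0.03]]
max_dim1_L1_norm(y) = 0.86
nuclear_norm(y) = 1.10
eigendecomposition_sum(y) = [[0.30,0.09], [0.09,0.03]] + [[0.06, -0.21], [-0.21, 0.71]]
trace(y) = 1.10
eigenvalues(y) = [0.33, 0.77]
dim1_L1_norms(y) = [0.48, 0.86]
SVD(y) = [[-0.28, 0.96], [0.96, 0.28]] @ diag([0.7747220505424424, 0.3252779494575577]) @ [[-0.28, 0.96], [0.96, 0.28]]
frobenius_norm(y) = 0.84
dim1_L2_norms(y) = [0.38, 0.75]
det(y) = 0.25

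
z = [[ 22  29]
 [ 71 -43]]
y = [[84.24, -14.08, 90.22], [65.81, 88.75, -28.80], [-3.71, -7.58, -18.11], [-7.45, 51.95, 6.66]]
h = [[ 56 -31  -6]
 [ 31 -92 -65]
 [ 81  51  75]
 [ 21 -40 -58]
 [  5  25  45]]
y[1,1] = 88.75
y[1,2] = -28.8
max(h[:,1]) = 51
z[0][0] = 22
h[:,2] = [-6, -65, 75, -58, 45]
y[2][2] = -18.11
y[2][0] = -3.71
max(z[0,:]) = 29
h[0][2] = -6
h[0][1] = -31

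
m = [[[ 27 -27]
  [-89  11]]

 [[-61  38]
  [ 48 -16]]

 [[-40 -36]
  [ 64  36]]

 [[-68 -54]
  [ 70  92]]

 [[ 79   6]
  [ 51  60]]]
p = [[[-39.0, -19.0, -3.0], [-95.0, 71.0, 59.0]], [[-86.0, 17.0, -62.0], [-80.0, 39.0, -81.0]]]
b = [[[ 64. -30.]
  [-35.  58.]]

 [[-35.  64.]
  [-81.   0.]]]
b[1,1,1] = 0.0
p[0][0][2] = -3.0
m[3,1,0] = 70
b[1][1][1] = 0.0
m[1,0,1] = 38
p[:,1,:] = [[-95.0, 71.0, 59.0], [-80.0, 39.0, -81.0]]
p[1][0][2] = -62.0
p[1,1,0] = -80.0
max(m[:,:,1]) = 92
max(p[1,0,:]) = 17.0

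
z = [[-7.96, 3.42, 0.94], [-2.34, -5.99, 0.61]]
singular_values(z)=[8.72, 6.46]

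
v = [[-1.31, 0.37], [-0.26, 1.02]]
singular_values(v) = [1.51, 0.82]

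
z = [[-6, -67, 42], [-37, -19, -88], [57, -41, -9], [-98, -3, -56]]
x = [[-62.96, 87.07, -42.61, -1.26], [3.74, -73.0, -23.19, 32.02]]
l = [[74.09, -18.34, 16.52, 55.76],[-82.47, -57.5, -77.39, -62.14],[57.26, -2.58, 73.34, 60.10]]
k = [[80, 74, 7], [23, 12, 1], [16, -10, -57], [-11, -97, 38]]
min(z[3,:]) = -98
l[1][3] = -62.14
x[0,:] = [-62.96, 87.07, -42.61, -1.26]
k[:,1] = [74, 12, -10, -97]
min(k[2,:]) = -57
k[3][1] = -97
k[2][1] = -10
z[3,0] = -98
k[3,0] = -11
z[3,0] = -98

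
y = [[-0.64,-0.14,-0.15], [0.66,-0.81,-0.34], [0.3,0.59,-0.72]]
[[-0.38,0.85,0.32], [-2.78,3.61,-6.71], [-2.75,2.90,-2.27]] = y @ [[-0.67,0.36,-2.60], [1.04,-1.89,3.94], [4.39,-5.43,5.3]]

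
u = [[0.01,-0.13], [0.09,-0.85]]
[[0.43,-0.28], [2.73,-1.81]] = u @[[-2.74,0.5], [-3.50,2.18]]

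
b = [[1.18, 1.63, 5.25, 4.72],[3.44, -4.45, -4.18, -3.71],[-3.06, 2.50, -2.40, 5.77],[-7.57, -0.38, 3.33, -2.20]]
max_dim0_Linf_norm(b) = 7.57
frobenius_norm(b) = 15.65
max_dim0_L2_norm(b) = 8.94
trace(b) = -7.87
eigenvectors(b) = [[(-0.57+0j), -0.57-0.00j, (0.11+0j), -0.05+0.00j], [0.20+0.41j, 0.20-0.41j, (-0.32+0j), 0.88+0.00j], [(-0.1-0.4j), (-0.1+0.4j), (-0.66+0j), (0.17+0j)], [(0.04-0.54j), (0.04+0.54j), (0.67+0j), -0.44+0.00j]]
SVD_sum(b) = [[-2.75, 2.21, 2.61, 2.96], [4.04, -3.24, -3.83, -4.36], [-2.43, 1.95, 2.31, 2.62], [-2.17, 1.74, 2.06, 2.34]] + [[2.39, 0.71, -0.57, 2.19], [-0.15, -0.04, 0.03, -0.13], [1.78, 0.53, -0.42, 1.63], [-5.29, -1.58, 1.25, -4.84]] + [[1.67,-0.37,3.11,-0.90], [-0.28,0.06,-0.52,0.15], [-2.33,0.52,-4.34,1.26], [-0.02,0.0,-0.04,0.01]] + [[-0.13, -0.92, 0.10, 0.47], [-0.18, -1.22, 0.13, 0.63], [-0.07, -0.51, 0.05, 0.26], [-0.08, -0.55, 0.06, 0.28]]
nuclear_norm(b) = 28.12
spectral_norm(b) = 11.31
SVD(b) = [[0.47, 0.39, 0.58, 0.54], [-0.69, -0.02, -0.10, 0.72], [0.41, 0.29, -0.81, 0.30], [0.37, -0.87, -0.01, 0.32]] @ diag([11.31240509611895, 8.552364709947994, 6.319127439425458, 1.9397621538834233]) @ [[-0.52,0.42,0.49,0.56], [0.71,0.21,-0.17,0.65], [0.46,-0.10,0.85,-0.25], [-0.13,-0.88,0.09,0.45]]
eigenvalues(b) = [(1.13+7.02j), (1.13-7.02j), (-6.54+0j), (-3.59+0j)]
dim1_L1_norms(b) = [12.78, 15.78, 13.73, 13.48]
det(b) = 1185.90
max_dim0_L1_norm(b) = 16.4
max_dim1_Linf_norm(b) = 7.57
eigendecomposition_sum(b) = [[(0.69+3.42j), (0.91-0.13j), 2.35-0.05j, 2.64-0.66j], [2.19-1.71j, (-0.41-0.61j), (-0.87-1.66j), (-1.41-1.65j)], [-2.31+1.06j, (0.24+0.63j), 0.43+1.65j, 0.91+1.76j], [(-3.29+0.4j), (0.05+0.87j), (-0.13+2.22j), (0.43+2.55j)]] + [[0.69-3.42j, 0.91+0.13j, (2.35+0.05j), 2.64+0.66j], [(2.19+1.71j), -0.41+0.61j, (-0.87+1.66j), -1.41+1.65j], [-2.31-1.06j, (0.24-0.63j), (0.43-1.65j), 0.91-1.76j], [(-3.29-0.4j), (0.05-0.87j), -0.13-2.22j, 0.43-2.55j]] + [[-0.31+0.00j, -0.49+0.00j, (0.5-0j), (-0.74-0j)], [0.91-0.00j, (1.42-0j), (-1.45+0j), (2.16+0j)], [1.91-0.00j, (3-0j), -3.06+0.00j, 4.55+0.00j], [(-1.93+0j), -3.02+0.00j, 3.09-0.00j, (-4.59-0j)]] + [[(0.11-0j),0.29+0.00j,(0.06+0j),0.17+0.00j], [-1.85+0.00j,-5.04-0.00j,(-0.99-0j),-3.06-0.00j], [(-0.36+0j),(-0.98-0j),-0.19-0.00j,-0.59-0.00j], [0.93-0.00j,2.54+0.00j,0.50+0.00j,(1.54+0j)]]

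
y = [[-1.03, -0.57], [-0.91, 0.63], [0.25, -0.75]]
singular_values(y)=[1.41, 1.11]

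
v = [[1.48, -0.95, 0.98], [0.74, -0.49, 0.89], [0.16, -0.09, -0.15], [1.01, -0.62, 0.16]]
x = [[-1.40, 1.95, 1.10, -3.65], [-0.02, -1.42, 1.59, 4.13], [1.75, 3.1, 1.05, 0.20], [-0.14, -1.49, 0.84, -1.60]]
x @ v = [[-4.14,2.54,-0.39], [3.35,-1.99,-0.86], [5.25,-3.4,4.35], [-2.79,1.78,-1.85]]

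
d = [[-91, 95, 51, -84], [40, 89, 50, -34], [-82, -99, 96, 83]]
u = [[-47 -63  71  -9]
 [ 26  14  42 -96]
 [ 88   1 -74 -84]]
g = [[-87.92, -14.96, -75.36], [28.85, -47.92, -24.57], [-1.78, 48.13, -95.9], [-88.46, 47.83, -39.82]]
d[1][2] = 50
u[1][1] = 14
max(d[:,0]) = 40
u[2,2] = -74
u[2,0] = 88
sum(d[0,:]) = -29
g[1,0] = 28.85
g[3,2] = -39.82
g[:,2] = [-75.36, -24.57, -95.9, -39.82]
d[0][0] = -91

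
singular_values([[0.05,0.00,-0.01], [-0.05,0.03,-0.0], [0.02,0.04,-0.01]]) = [0.08, 0.05, 0.0]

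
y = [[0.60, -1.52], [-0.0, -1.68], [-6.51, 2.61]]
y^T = [[0.6, -0.0, -6.51], [-1.52, -1.68, 2.61]]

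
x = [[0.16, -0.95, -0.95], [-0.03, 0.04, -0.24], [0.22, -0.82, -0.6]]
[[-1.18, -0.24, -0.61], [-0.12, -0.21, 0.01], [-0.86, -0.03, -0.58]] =x@[[0.37, -0.11, -0.92], [0.73, -0.58, 0.36], [0.57, 0.81, 0.13]]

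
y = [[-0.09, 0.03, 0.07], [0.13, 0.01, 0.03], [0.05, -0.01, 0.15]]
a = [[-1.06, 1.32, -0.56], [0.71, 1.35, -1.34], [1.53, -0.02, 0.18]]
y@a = [[0.22, -0.08, 0.02], [-0.08, 0.18, -0.08], [0.17, 0.05, 0.01]]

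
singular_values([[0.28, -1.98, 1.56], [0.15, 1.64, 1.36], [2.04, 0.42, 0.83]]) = [2.64, 2.63, 1.46]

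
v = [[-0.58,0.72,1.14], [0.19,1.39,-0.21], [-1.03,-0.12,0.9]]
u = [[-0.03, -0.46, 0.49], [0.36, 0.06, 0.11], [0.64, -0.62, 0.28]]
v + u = [[-0.61, 0.26, 1.63], [0.55, 1.45, -0.1], [-0.39, -0.74, 1.18]]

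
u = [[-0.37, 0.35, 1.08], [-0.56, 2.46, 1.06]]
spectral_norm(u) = 2.87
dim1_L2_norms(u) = [1.19, 2.74]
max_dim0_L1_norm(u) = 2.81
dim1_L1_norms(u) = [1.8, 4.08]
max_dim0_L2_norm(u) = 2.48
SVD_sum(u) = [[-0.2,0.76,0.42], [-0.62,2.33,1.28]] + [[-0.17, -0.41, 0.66], [0.06, 0.13, -0.22]]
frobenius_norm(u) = 2.99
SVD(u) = [[-0.31, -0.95], [-0.95, 0.31]] @ diag([2.865416788103312, 0.8390391113980913]) @ [[0.23, -0.85, -0.47], [0.21, 0.51, -0.83]]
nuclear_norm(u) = 3.70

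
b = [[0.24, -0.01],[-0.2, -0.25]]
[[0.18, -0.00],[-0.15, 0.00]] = b @ [[0.77,-0.02], [-0.02,0.0]]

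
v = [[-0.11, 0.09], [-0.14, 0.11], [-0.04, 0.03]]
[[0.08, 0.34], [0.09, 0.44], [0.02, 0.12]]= v @ [[0.76, -2.92], [1.81, 0.26]]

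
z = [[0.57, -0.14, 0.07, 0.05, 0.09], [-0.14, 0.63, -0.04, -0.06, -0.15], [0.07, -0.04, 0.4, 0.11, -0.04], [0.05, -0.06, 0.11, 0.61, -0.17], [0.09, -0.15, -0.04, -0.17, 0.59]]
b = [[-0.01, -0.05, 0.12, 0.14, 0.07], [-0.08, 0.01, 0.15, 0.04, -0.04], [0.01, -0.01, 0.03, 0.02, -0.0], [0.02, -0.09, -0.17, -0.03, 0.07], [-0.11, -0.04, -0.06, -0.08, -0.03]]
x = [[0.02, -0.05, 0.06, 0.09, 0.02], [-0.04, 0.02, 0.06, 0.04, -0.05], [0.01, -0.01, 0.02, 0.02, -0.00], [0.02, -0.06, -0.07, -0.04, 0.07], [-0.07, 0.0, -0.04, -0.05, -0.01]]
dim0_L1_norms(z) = [0.92, 1.02, 0.66, 1.0, 1.04]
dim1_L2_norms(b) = [0.2, 0.18, 0.04, 0.21, 0.16]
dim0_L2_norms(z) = [0.6, 0.67, 0.42, 0.65, 0.64]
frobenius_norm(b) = 0.38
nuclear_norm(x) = 0.37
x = b @ z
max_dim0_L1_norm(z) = 1.04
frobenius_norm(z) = 1.35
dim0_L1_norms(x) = [0.16, 0.14, 0.25, 0.24, 0.15]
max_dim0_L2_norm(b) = 0.27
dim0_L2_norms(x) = [0.09, 0.08, 0.12, 0.12, 0.09]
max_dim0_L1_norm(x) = 0.25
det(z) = 0.04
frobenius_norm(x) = 0.22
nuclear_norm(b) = 0.64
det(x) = -0.00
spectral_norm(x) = 0.17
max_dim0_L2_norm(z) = 0.67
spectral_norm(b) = 0.30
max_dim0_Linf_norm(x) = 0.09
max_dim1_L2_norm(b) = 0.21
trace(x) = 0.01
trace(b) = -0.03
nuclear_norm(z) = 2.80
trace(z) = 2.80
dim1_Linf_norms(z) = [0.57, 0.63, 0.4, 0.61, 0.59]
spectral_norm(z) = 0.86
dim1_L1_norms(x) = [0.24, 0.21, 0.06, 0.26, 0.17]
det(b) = -0.00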